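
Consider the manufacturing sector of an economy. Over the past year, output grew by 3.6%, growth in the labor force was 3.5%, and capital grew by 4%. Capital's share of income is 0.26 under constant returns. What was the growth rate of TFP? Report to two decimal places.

Labor's share = 1 − 0.26 = 0.74.
Capital: 0.26 × 4 = 1.04 pp.
The labor force: 0.74 × 3.5 = 2.59 pp.
TFP growth = 3.6 − 3.63 = -0.03%.

-0.03%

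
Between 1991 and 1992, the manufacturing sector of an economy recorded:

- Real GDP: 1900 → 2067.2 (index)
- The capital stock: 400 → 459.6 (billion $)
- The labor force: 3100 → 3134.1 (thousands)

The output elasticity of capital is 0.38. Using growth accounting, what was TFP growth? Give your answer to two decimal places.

TFP growth was 2.46%.

Real GDP growth = (2067.2 − 1900) / 1900 = 8.8%.
The capital stock growth = (459.6 − 400) / 400 = 14.9%.
The labor force growth = (3134.1 − 3100) / 3100 = 1.1%.
Labor's share = 1 − 0.38 = 0.62.
The capital stock: 0.38 × 14.9 = 5.662 pp.
The labor force: 0.62 × 1.1 = 0.682 pp.
TFP growth = 8.8 − 6.344 = 2.456%.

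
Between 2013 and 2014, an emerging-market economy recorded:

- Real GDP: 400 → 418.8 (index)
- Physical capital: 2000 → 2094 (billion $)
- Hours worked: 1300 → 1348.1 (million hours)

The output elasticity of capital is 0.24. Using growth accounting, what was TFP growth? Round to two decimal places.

0.76%

Real GDP growth = (418.8 − 400) / 400 = 4.7%.
Physical capital growth = (2094 − 2000) / 2000 = 4.7%.
Hours worked growth = (1348.1 − 1300) / 1300 = 3.7%.
Labor's share = 1 − 0.24 = 0.76.
Physical capital: 0.24 × 4.7 = 1.128 pp.
Hours worked: 0.76 × 3.7 = 2.812 pp.
TFP growth = 4.7 − 3.94 = 0.76%.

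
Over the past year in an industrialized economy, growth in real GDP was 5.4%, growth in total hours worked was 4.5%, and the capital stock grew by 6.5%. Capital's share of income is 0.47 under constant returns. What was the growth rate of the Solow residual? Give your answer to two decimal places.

-0.04%

Labor's share = 1 − 0.47 = 0.53.
The capital stock: 0.47 × 6.5 = 3.055 pp.
Total hours worked: 0.53 × 4.5 = 2.385 pp.
TFP growth = 5.4 − 5.44 = -0.04%.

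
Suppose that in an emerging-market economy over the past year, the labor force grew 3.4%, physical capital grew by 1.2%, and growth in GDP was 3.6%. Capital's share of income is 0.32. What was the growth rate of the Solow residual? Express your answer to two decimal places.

0.90%

Labor's share = 1 − 0.32 = 0.68.
Physical capital: 0.32 × 1.2 = 0.384 pp.
The labor force: 0.68 × 3.4 = 2.312 pp.
TFP growth = 3.6 − 2.696 = 0.904%.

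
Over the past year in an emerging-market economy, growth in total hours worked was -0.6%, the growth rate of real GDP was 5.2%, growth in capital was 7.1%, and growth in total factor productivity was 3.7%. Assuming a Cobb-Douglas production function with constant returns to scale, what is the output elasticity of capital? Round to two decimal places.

gY = gA + α·gK + (1−α)·gL, so gY − gA − gL = α(gK − gL).
5.2 − 3.7 + 0.6 = α × (7.1 − (-0.6)).
2.1 = 7.7 α, so α = 0.2727.

The output elasticity of capital is 0.27.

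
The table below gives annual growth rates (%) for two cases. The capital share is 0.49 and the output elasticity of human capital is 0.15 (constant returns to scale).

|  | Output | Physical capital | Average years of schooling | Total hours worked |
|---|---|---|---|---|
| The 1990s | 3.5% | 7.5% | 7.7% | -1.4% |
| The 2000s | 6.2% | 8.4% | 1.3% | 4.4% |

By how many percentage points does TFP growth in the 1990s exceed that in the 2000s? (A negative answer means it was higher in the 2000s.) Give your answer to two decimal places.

-1.13 percentage points

Labor's share = 1 − 0.49 − 0.15 = 0.36.
The 1990s: TFP = 3.5 − 3.675 − 1.155 + 0.504 = -0.826%.
The 2000s: TFP = 6.2 − 4.116 − 0.195 − 1.584 = 0.305%.
Difference = -0.826 − (0.305) = -1.131 pp.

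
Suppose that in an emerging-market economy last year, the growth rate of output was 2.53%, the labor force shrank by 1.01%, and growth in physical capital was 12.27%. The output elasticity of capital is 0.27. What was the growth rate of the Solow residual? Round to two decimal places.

Labor's share = 1 − 0.27 = 0.73.
Physical capital: 0.27 × 12.27 = 3.3129 pp.
The labor force: 0.73 × (-1.01) = -0.7373 pp.
TFP growth = 2.53 − 2.5756 = -0.0456%.

-0.05%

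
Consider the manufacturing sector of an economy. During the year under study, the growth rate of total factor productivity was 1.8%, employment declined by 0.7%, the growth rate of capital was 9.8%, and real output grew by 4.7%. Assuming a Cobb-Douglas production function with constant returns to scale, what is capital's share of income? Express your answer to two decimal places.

gY = gA + α·gK + (1−α)·gL, so gY − gA − gL = α(gK − gL).
4.7 − 1.8 + 0.7 = α × (9.8 − (-0.7)).
3.6 = 10.5 α, so α = 0.3429.

α = 0.34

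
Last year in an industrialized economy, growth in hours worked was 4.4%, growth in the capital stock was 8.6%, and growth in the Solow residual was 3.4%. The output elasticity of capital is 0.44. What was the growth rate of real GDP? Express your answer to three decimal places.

Labor's share = 1 − 0.44 = 0.56.
The capital stock: 0.44 × 8.6 = 3.784 pp.
Hours worked: 0.56 × 4.4 = 2.464 pp.
Output growth = 3.4 + 6.248 = 9.648%.

Real GDP grew 9.648%.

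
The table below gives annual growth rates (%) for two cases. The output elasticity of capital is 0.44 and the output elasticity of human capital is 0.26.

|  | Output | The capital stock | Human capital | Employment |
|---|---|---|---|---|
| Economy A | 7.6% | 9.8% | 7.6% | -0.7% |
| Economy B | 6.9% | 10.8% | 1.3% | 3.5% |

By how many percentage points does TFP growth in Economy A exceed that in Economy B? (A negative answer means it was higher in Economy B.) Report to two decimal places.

Labor's share = 1 − 0.44 − 0.26 = 0.3.
Economy A: TFP = 7.6 − 4.312 − 1.976 + 0.21 = 1.522%.
Economy B: TFP = 6.9 − 4.752 − 0.338 − 1.05 = 0.76%.
Difference = 1.522 − (0.76) = 0.762 pp.

0.76 percentage points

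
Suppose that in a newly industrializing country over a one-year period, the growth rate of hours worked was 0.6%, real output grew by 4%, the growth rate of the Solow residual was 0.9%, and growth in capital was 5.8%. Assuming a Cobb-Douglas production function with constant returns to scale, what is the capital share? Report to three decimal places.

gY = gA + α·gK + (1−α)·gL, so gY − gA − gL = α(gK − gL).
4 − 0.9 − 0.6 = α × (5.8 − 0.6).
2.5 = 5.2 α, so α = 0.48077.

0.481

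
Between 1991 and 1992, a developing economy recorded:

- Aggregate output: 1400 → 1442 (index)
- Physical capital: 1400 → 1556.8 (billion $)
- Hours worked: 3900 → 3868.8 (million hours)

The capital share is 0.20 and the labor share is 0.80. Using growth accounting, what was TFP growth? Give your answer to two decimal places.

1.40%

Aggregate output growth = (1442 − 1400) / 1400 = 3%.
Physical capital growth = (1556.8 − 1400) / 1400 = 11.2%.
Hours worked growth = (3868.8 − 3900) / 3900 = -0.8%.
Labor's share = 1 − 0.2 = 0.8.
Physical capital: 0.2 × 11.2 = 2.24 pp.
Hours worked: 0.8 × (-0.8) = -0.64 pp.
TFP growth = 3 − 1.6 = 1.4%.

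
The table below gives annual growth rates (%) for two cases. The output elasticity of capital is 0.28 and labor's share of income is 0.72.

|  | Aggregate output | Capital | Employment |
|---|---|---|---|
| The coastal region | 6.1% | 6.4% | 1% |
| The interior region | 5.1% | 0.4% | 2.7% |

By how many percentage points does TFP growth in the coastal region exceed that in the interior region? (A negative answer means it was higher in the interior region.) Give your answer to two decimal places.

0.54 percentage points

Labor's share = 1 − 0.28 = 0.72.
The coastal region: TFP = 6.1 − 1.792 − 0.72 = 3.588%.
The interior region: TFP = 5.1 − 0.112 − 1.944 = 3.044%.
Difference = 3.588 − (3.044) = 0.544 pp.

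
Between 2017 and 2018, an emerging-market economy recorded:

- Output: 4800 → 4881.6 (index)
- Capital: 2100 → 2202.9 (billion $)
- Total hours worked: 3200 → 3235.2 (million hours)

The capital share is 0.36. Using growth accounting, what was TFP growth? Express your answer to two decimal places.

-0.77%

Output growth = (4881.6 − 4800) / 4800 = 1.7%.
Capital growth = (2202.9 − 2100) / 2100 = 4.9%.
Total hours worked growth = (3235.2 − 3200) / 3200 = 1.1%.
Labor's share = 1 − 0.36 = 0.64.
Capital: 0.36 × 4.9 = 1.764 pp.
Total hours worked: 0.64 × 1.1 = 0.704 pp.
TFP growth = 1.7 − 2.468 = -0.768%.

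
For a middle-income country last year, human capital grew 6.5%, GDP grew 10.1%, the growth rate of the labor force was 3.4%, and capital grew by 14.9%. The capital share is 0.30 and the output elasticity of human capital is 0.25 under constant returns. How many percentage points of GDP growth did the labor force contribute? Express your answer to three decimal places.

1.530 pp

Labor's share = 1 − 0.3 − 0.25 = 0.45.
Contribution = share × growth = 0.45 × 3.4 = 1.53 pp.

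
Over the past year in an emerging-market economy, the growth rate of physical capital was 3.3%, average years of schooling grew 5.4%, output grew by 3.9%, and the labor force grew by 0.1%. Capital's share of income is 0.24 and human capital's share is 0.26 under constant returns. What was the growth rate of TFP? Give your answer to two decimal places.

Labor's share = 1 − 0.24 − 0.26 = 0.5.
Physical capital: 0.24 × 3.3 = 0.792 pp.
Average years of schooling: 0.26 × 5.4 = 1.404 pp.
The labor force: 0.5 × 0.1 = 0.05 pp.
TFP growth = 3.9 − 2.246 = 1.654%.

TFP grew 1.65%.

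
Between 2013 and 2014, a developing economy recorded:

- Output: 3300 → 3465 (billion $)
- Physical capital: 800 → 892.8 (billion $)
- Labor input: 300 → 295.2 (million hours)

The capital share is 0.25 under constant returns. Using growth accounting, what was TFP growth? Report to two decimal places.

3.30%

Output growth = (3465 − 3300) / 3300 = 5%.
Physical capital growth = (892.8 − 800) / 800 = 11.6%.
Labor input growth = (295.2 − 300) / 300 = -1.6%.
Labor's share = 1 − 0.25 = 0.75.
Physical capital: 0.25 × 11.6 = 2.9 pp.
Labor input: 0.75 × (-1.6) = -1.2 pp.
TFP growth = 5 − 1.7 = 3.3%.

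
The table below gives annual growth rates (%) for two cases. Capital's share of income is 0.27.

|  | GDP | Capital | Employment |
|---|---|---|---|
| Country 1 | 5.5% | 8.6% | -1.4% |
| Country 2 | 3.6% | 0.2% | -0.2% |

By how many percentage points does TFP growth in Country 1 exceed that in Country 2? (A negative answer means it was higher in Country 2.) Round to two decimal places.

Labor's share = 1 − 0.27 = 0.73.
Country 1: TFP = 5.5 − 2.322 + 1.022 = 4.2%.
Country 2: TFP = 3.6 − 0.054 + 0.146 = 3.692%.
Difference = 4.2 − (3.692) = 0.508 pp.

0.51 percentage points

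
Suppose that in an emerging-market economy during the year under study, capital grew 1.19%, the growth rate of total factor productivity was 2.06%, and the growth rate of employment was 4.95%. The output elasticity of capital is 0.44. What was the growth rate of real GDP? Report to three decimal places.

Labor's share = 1 − 0.44 = 0.56.
Capital: 0.44 × 1.19 = 0.5236 pp.
Employment: 0.56 × 4.95 = 2.772 pp.
Output growth = 2.06 + 3.2956 = 5.3556%.

Real GDP growth was 5.356%.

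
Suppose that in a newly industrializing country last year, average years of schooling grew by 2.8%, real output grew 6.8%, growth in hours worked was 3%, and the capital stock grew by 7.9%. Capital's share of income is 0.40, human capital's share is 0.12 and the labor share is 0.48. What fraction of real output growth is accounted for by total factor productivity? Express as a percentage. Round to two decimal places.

27.41%

Labor's share = 1 − 0.4 − 0.12 = 0.48.
The capital stock: 0.4 × 7.9 = 3.16 pp.
Average years of schooling: 0.12 × 2.8 = 0.336 pp.
Hours worked: 0.48 × 3 = 1.44 pp.
TFP growth = 6.8 − 4.936 = 1.864%.
TFP share of growth = 1.864 / 6.8 × 100 = 27.4118%.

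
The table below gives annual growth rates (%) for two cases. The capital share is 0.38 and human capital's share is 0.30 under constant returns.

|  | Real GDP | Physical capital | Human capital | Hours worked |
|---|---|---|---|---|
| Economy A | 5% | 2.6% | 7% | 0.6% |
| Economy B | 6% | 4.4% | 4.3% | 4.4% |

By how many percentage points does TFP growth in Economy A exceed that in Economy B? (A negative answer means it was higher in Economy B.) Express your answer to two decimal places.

0.09 percentage points

Labor's share = 1 − 0.38 − 0.3 = 0.32.
Economy A: TFP = 5 − 0.988 − 2.1 − 0.192 = 1.72%.
Economy B: TFP = 6 − 1.672 − 1.29 − 1.408 = 1.63%.
Difference = 1.72 − (1.63) = 0.09 pp.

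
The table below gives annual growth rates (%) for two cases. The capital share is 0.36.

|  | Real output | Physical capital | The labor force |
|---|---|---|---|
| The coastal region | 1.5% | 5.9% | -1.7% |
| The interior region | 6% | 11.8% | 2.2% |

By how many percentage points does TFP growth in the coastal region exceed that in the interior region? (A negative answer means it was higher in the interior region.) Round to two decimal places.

0.12 percentage points

Labor's share = 1 − 0.36 = 0.64.
The coastal region: TFP = 1.5 − 2.124 + 1.088 = 0.464%.
The interior region: TFP = 6 − 4.248 − 1.408 = 0.344%.
Difference = 0.464 − (0.344) = 0.12 pp.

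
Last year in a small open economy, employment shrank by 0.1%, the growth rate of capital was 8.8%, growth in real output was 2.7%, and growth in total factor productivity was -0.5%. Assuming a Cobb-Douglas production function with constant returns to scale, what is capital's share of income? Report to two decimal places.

0.37

gY = gA + α·gK + (1−α)·gL, so gY − gA − gL = α(gK − gL).
2.7 + 0.5 + 0.1 = α × (8.8 − (-0.1)).
3.3 = 8.9 α, so α = 0.3708.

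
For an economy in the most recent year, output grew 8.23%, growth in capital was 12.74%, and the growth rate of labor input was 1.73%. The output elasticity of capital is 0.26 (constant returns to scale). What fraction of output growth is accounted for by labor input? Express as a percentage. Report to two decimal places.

Labor's share = 1 − 0.26 = 0.74.
Labor input contributed 0.74 × 1.73 = 1.2802 pp.
Share of growth = 1.2802 / 8.23 × 100 = 15.5553%.

15.56%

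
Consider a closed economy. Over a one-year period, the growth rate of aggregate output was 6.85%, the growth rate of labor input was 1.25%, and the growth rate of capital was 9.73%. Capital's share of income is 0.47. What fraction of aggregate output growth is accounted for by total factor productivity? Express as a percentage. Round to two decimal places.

Labor's share = 1 − 0.47 = 0.53.
Capital: 0.47 × 9.73 = 4.5731 pp.
Labor input: 0.53 × 1.25 = 0.6625 pp.
TFP growth = 6.85 − 5.2356 = 1.6144%.
TFP share of growth = 1.6144 / 6.85 × 100 = 23.5679%.

Total factor productivity accounted for 23.57% of growth.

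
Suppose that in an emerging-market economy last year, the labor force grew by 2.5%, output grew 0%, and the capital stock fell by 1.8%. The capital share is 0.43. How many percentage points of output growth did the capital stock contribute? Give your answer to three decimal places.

-0.774 pp

Contribution = share × growth = 0.43 × (-1.8) = -0.774 pp.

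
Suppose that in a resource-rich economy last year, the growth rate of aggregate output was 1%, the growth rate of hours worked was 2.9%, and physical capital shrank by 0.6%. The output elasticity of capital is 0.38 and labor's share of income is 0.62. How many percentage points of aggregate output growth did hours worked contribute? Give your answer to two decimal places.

1.80

Labor's share = 1 − 0.38 = 0.62.
Contribution = share × growth = 0.62 × 2.9 = 1.798 pp.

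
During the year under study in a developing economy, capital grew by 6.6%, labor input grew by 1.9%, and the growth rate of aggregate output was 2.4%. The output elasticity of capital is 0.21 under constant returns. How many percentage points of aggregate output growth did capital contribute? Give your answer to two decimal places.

Contribution = share × growth = 0.21 × 6.6 = 1.386 pp.

1.39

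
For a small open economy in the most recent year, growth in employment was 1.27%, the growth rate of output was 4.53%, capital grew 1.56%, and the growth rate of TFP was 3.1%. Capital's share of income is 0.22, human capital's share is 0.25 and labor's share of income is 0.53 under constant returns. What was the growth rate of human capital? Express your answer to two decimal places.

Human capital grew 1.65%.

Labor's share = 1 − 0.22 − 0.25 = 0.53.
gY = gA + 0.22×1.56 + 0.53×1.27 + 0.25×g.
0.25×g = 4.53 − 3.1 − 1.0163 = 0.4137.
g = 0.4137 / 0.25 = 1.6548%.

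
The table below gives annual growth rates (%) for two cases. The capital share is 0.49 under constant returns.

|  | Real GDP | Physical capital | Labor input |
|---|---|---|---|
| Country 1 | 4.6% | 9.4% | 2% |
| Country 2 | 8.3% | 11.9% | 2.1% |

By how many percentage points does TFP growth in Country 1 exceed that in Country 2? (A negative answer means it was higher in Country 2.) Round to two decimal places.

Labor's share = 1 − 0.49 = 0.51.
Country 1: TFP = 4.6 − 4.606 − 1.02 = -1.026%.
Country 2: TFP = 8.3 − 5.831 − 1.071 = 1.398%.
Difference = -1.026 − (1.398) = -2.424 pp.

-2.42 percentage points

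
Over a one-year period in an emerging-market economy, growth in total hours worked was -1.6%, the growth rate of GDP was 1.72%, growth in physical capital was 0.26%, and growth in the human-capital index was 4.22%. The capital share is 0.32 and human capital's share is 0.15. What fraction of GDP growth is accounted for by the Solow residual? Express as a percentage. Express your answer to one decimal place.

107.7%

Labor's share = 1 − 0.32 − 0.15 = 0.53.
Physical capital: 0.32 × 0.26 = 0.0832 pp.
The human-capital index: 0.15 × 4.22 = 0.633 pp.
Total hours worked: 0.53 × (-1.6) = -0.848 pp.
TFP growth = 1.72 + 0.1318 = 1.8518%.
TFP share of growth = 1.8518 / 1.72 × 100 = 107.663%.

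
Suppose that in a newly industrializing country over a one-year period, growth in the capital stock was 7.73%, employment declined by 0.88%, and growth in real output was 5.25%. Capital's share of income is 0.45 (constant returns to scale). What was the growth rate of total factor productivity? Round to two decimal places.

2.26%

Labor's share = 1 − 0.45 = 0.55.
The capital stock: 0.45 × 7.73 = 3.4785 pp.
Employment: 0.55 × (-0.88) = -0.484 pp.
TFP growth = 5.25 − 2.9945 = 2.2555%.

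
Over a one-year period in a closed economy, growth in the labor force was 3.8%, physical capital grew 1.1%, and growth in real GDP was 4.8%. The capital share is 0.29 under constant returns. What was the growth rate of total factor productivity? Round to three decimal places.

Total factor productivity grew 1.783%.

Labor's share = 1 − 0.29 = 0.71.
Physical capital: 0.29 × 1.1 = 0.319 pp.
The labor force: 0.71 × 3.8 = 2.698 pp.
TFP growth = 4.8 − 3.017 = 1.783%.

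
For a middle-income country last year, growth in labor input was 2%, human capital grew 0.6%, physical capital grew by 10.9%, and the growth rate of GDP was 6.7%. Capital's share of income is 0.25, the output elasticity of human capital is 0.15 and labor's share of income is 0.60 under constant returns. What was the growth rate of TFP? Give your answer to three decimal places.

2.685%

Labor's share = 1 − 0.25 − 0.15 = 0.6.
Physical capital: 0.25 × 10.9 = 2.725 pp.
Human capital: 0.15 × 0.6 = 0.09 pp.
Labor input: 0.6 × 2 = 1.2 pp.
TFP growth = 6.7 − 4.015 = 2.685%.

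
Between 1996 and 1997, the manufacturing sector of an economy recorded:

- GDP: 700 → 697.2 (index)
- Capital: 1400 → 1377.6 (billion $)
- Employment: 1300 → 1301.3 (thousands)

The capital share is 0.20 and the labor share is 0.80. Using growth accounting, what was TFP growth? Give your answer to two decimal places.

-0.16%

GDP growth = (697.2 − 700) / 700 = -0.4%.
Capital growth = (1377.6 − 1400) / 1400 = -1.6%.
Employment growth = (1301.3 − 1300) / 1300 = 0.1%.
Labor's share = 1 − 0.2 = 0.8.
Capital: 0.2 × (-1.6) = -0.32 pp.
Employment: 0.8 × 0.1 = 0.08 pp.
TFP growth = -0.4 + 0.24 = -0.16%.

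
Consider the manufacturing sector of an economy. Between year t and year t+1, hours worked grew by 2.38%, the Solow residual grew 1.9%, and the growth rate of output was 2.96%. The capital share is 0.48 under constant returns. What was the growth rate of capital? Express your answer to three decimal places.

Labor's share = 1 − 0.48 = 0.52.
gY = gA + 0.52×2.38 + 0.48×g.
0.48×g = 2.96 − 1.9 − 1.2376 = -0.1776.
g = -0.1776 / 0.48 = -0.37%.

-0.370%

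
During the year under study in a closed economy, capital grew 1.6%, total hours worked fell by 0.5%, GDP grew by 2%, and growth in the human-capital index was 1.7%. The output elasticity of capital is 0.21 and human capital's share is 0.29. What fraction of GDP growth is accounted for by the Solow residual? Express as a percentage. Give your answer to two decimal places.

The Solow residual accounted for 71.05% of growth.

Labor's share = 1 − 0.21 − 0.29 = 0.5.
Capital: 0.21 × 1.6 = 0.336 pp.
The human-capital index: 0.29 × 1.7 = 0.493 pp.
Total hours worked: 0.5 × (-0.5) = -0.25 pp.
TFP growth = 2 − 0.579 = 1.421%.
TFP share of growth = 1.421 / 2 × 100 = 71.05%.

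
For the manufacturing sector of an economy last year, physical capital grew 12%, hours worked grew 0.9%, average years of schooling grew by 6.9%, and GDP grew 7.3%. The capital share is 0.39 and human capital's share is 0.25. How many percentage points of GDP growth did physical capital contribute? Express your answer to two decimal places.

4.68

Contribution = share × growth = 0.39 × 12 = 4.68 pp.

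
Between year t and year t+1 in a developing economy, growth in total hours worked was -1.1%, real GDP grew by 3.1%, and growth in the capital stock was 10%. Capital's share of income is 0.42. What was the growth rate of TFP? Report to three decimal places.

Labor's share = 1 − 0.42 = 0.58.
The capital stock: 0.42 × 10 = 4.2 pp.
Total hours worked: 0.58 × (-1.1) = -0.638 pp.
TFP growth = 3.1 − 3.562 = -0.462%.

-0.462%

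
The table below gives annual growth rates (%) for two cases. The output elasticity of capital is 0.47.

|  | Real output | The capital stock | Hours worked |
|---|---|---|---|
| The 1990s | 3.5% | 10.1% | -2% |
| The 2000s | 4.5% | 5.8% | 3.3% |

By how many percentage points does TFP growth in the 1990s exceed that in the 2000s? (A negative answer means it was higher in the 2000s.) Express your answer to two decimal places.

Labor's share = 1 − 0.47 = 0.53.
The 1990s: TFP = 3.5 − 4.747 + 1.06 = -0.187%.
The 2000s: TFP = 4.5 − 2.726 − 1.749 = 0.025%.
Difference = -0.187 − (0.025) = -0.212 pp.

-0.21 percentage points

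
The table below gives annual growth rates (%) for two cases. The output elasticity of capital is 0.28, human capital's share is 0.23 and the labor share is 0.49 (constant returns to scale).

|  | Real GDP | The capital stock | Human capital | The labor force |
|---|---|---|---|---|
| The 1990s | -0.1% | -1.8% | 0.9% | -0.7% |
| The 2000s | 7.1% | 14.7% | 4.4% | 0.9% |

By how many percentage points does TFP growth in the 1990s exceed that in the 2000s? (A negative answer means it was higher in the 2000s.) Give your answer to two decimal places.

-0.99 percentage points

Labor's share = 1 − 0.28 − 0.23 = 0.49.
The 1990s: TFP = -0.1 + 0.504 − 0.207 + 0.343 = 0.54%.
The 2000s: TFP = 7.1 − 4.116 − 1.012 − 0.441 = 1.531%.
Difference = 0.54 − (1.531) = -0.991 pp.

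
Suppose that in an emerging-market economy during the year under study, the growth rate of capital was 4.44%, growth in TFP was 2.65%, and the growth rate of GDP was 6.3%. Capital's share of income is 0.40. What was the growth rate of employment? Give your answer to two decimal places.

Employment grew 3.12%.

Labor's share = 1 − 0.4 = 0.6.
gY = gA + 0.4×4.44 + 0.6×g.
0.6×g = 6.3 − 2.65 − 1.776 = 1.874.
g = 1.874 / 0.6 = 3.1233%.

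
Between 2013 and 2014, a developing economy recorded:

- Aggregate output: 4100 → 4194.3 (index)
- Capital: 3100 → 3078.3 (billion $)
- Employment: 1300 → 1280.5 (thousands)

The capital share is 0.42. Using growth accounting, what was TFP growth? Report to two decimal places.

3.46%

Aggregate output growth = (4194.3 − 4100) / 4100 = 2.3%.
Capital growth = (3078.3 − 3100) / 3100 = -0.7%.
Employment growth = (1280.5 − 1300) / 1300 = -1.5%.
Labor's share = 1 − 0.42 = 0.58.
Capital: 0.42 × (-0.7) = -0.294 pp.
Employment: 0.58 × (-1.5) = -0.87 pp.
TFP growth = 2.3 + 1.164 = 3.464%.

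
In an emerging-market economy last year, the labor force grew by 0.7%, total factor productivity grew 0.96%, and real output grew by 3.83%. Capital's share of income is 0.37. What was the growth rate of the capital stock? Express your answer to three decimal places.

6.565%

Labor's share = 1 − 0.37 = 0.63.
gY = gA + 0.63×0.7 + 0.37×g.
0.37×g = 3.83 − 0.96 − 0.441 = 2.429.
g = 2.429 / 0.37 = 6.56486%.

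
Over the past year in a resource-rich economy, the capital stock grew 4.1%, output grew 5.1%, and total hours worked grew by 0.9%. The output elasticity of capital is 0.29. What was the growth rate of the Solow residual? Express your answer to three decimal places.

3.272%

Labor's share = 1 − 0.29 = 0.71.
The capital stock: 0.29 × 4.1 = 1.189 pp.
Total hours worked: 0.71 × 0.9 = 0.639 pp.
TFP growth = 5.1 − 1.828 = 3.272%.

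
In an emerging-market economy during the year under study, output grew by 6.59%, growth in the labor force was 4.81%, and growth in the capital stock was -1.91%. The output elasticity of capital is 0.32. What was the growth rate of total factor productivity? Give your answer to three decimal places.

3.930%

Labor's share = 1 − 0.32 = 0.68.
The capital stock: 0.32 × (-1.91) = -0.6112 pp.
The labor force: 0.68 × 4.81 = 3.2708 pp.
TFP growth = 6.59 − 2.6596 = 3.9304%.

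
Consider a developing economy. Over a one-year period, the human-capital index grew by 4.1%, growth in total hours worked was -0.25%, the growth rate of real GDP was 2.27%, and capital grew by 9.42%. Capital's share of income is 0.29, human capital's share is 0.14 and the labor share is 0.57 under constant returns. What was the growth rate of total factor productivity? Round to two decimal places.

Labor's share = 1 − 0.29 − 0.14 = 0.57.
Capital: 0.29 × 9.42 = 2.7318 pp.
The human-capital index: 0.14 × 4.1 = 0.574 pp.
Total hours worked: 0.57 × (-0.25) = -0.1425 pp.
TFP growth = 2.27 − 3.1633 = -0.8933%.

-0.89%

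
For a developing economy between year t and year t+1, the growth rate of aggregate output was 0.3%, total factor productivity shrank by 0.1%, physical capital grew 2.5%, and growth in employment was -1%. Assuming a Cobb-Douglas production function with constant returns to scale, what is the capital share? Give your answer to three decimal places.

gY = gA + α·gK + (1−α)·gL, so gY − gA − gL = α(gK − gL).
0.3 + 0.1 + 1 = α × (2.5 − (-1)).
1.4 = 3.5 α, so α = 0.4.

The capital share is 0.400.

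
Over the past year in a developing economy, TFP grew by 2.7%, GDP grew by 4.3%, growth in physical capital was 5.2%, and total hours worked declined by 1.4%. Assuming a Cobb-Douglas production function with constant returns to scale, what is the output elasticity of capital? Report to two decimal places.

α = 0.45

gY = gA + α·gK + (1−α)·gL, so gY − gA − gL = α(gK − gL).
4.3 − 2.7 + 1.4 = α × (5.2 − (-1.4)).
3 = 6.6 α, so α = 0.4545.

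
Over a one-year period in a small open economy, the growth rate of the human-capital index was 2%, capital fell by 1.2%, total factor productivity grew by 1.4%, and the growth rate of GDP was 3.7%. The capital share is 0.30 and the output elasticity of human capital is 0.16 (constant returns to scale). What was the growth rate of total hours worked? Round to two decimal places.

Total hours worked growth was 4.33%.

Labor's share = 1 − 0.3 − 0.16 = 0.54.
gY = gA + 0.3×(-1.2) + 0.16×2 + 0.54×g.
0.54×g = 3.7 − 1.4 + 0.04 = 2.34.
g = 2.34 / 0.54 = 4.3333%.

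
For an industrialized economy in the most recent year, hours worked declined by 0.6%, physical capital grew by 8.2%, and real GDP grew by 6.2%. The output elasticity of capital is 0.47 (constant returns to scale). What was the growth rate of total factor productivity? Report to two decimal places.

Labor's share = 1 − 0.47 = 0.53.
Physical capital: 0.47 × 8.2 = 3.854 pp.
Hours worked: 0.53 × (-0.6) = -0.318 pp.
TFP growth = 6.2 − 3.536 = 2.664%.

Total factor productivity growth was 2.66%.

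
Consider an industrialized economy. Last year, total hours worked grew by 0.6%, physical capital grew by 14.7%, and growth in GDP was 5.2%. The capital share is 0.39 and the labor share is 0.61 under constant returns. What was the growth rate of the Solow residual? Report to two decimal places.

-0.90%

Labor's share = 1 − 0.39 = 0.61.
Physical capital: 0.39 × 14.7 = 5.733 pp.
Total hours worked: 0.61 × 0.6 = 0.366 pp.
TFP growth = 5.2 − 6.099 = -0.899%.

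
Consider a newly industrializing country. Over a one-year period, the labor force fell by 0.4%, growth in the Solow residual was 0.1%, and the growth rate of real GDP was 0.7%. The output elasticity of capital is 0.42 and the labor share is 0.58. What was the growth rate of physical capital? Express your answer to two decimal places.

Labor's share = 1 − 0.42 = 0.58.
gY = gA + 0.58×(-0.4) + 0.42×g.
0.42×g = 0.7 − 0.1 + 0.232 = 0.832.
g = 0.832 / 0.42 = 1.981%.

Physical capital growth was 1.98%.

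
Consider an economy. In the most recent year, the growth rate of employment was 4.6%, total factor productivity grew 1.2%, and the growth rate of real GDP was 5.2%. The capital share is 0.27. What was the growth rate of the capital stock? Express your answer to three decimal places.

Labor's share = 1 − 0.27 = 0.73.
gY = gA + 0.73×4.6 + 0.27×g.
0.27×g = 5.2 − 1.2 − 3.358 = 0.642.
g = 0.642 / 0.27 = 2.37778%.

2.378%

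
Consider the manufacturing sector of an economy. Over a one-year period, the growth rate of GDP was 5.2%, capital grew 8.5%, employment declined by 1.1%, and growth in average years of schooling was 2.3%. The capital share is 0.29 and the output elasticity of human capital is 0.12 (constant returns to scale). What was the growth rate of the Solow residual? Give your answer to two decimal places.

The Solow residual growth was 3.11%.

Labor's share = 1 − 0.29 − 0.12 = 0.59.
Capital: 0.29 × 8.5 = 2.465 pp.
Average years of schooling: 0.12 × 2.3 = 0.276 pp.
Employment: 0.59 × (-1.1) = -0.649 pp.
TFP growth = 5.2 − 2.092 = 3.108%.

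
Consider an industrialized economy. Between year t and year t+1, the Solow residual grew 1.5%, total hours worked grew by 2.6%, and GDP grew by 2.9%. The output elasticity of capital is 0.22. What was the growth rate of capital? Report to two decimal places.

Labor's share = 1 − 0.22 = 0.78.
gY = gA + 0.78×2.6 + 0.22×g.
0.22×g = 2.9 − 1.5 − 2.028 = -0.628.
g = -0.628 / 0.22 = -2.8545%.

-2.85%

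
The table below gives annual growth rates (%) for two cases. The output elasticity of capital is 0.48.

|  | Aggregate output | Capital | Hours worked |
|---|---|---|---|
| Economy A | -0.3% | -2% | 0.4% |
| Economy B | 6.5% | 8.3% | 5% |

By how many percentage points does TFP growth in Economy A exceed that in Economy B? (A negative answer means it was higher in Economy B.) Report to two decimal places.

Labor's share = 1 − 0.48 = 0.52.
Economy A: TFP = -0.3 + 0.96 − 0.208 = 0.452%.
Economy B: TFP = 6.5 − 3.984 − 2.6 = -0.084%.
Difference = 0.452 − (-0.084) = 0.536 pp.

0.54 percentage points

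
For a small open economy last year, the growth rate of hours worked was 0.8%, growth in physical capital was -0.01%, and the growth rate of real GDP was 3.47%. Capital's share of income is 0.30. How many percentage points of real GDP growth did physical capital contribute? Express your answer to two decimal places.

0.00

Contribution = share × growth = 0.3 × (-0.01) = -0.003 pp.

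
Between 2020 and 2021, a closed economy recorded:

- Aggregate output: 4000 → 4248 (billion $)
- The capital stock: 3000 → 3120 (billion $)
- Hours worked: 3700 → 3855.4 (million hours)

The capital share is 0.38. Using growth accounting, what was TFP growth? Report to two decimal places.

2.08%

Aggregate output growth = (4248 − 4000) / 4000 = 6.2%.
The capital stock growth = (3120 − 3000) / 3000 = 4%.
Hours worked growth = (3855.4 − 3700) / 3700 = 4.2%.
Labor's share = 1 − 0.38 = 0.62.
The capital stock: 0.38 × 4 = 1.52 pp.
Hours worked: 0.62 × 4.2 = 2.604 pp.
TFP growth = 6.2 − 4.124 = 2.076%.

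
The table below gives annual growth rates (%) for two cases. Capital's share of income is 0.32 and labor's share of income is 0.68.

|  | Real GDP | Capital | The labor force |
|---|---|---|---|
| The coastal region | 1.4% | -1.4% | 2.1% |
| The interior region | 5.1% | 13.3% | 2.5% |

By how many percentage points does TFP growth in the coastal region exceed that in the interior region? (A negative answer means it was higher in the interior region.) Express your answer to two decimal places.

Labor's share = 1 − 0.32 = 0.68.
The coastal region: TFP = 1.4 + 0.448 − 1.428 = 0.42%.
The interior region: TFP = 5.1 − 4.256 − 1.7 = -0.856%.
Difference = 0.42 − (-0.856) = 1.276 pp.

1.28 percentage points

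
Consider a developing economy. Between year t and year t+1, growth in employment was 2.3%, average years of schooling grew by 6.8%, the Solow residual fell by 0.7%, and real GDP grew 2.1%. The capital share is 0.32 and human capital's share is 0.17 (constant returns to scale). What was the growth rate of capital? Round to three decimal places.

Labor's share = 1 − 0.32 − 0.17 = 0.51.
gY = gA + 0.17×6.8 + 0.51×2.3 + 0.32×g.
0.32×g = 2.1 + 0.7 − 2.329 = 0.471.
g = 0.471 / 0.32 = 1.47188%.

1.472%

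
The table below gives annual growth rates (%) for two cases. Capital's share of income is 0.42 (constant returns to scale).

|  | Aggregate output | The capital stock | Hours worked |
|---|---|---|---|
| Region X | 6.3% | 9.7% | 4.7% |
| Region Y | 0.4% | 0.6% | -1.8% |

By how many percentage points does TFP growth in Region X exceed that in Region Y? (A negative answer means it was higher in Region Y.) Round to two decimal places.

-1.69 percentage points

Labor's share = 1 − 0.42 = 0.58.
Region X: TFP = 6.3 − 4.074 − 2.726 = -0.5%.
Region Y: TFP = 0.4 − 0.252 + 1.044 = 1.192%.
Difference = -0.5 − (1.192) = -1.692 pp.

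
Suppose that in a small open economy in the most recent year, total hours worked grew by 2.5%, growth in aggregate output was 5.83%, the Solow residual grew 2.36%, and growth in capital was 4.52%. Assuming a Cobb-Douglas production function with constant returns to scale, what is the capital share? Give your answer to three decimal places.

gY = gA + α·gK + (1−α)·gL, so gY − gA − gL = α(gK − gL).
5.83 − 2.36 − 2.5 = α × (4.52 − 2.5).
0.97 = 2.02 α, so α = 0.4802.

The capital share is 0.480.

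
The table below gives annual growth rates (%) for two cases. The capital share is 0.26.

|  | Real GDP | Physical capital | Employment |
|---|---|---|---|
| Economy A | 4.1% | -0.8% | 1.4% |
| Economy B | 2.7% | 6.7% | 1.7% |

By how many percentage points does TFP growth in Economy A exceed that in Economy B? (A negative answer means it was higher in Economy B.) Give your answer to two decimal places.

3.57 percentage points

Labor's share = 1 − 0.26 = 0.74.
Economy A: TFP = 4.1 + 0.208 − 1.036 = 3.272%.
Economy B: TFP = 2.7 − 1.742 − 1.258 = -0.3%.
Difference = 3.272 − (-0.3) = 3.572 pp.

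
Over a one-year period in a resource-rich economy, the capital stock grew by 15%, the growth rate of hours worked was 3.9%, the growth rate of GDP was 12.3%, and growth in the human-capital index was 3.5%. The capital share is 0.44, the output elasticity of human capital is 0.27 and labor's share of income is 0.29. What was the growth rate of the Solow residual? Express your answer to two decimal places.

3.62%

Labor's share = 1 − 0.44 − 0.27 = 0.29.
The capital stock: 0.44 × 15 = 6.6 pp.
The human-capital index: 0.27 × 3.5 = 0.945 pp.
Hours worked: 0.29 × 3.9 = 1.131 pp.
TFP growth = 12.3 − 8.676 = 3.624%.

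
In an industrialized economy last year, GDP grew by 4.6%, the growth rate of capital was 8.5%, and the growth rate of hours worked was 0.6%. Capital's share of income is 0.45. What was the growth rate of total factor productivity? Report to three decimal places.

0.445%

Labor's share = 1 − 0.45 = 0.55.
Capital: 0.45 × 8.5 = 3.825 pp.
Hours worked: 0.55 × 0.6 = 0.33 pp.
TFP growth = 4.6 − 4.155 = 0.445%.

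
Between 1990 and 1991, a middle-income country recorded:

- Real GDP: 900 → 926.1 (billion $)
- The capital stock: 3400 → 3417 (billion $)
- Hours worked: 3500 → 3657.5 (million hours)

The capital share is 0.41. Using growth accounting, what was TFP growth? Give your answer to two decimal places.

TFP growth was 0.04%.

Real GDP growth = (926.1 − 900) / 900 = 2.9%.
The capital stock growth = (3417 − 3400) / 3400 = 0.5%.
Hours worked growth = (3657.5 − 3500) / 3500 = 4.5%.
Labor's share = 1 − 0.41 = 0.59.
The capital stock: 0.41 × 0.5 = 0.205 pp.
Hours worked: 0.59 × 4.5 = 2.655 pp.
TFP growth = 2.9 − 2.86 = 0.04%.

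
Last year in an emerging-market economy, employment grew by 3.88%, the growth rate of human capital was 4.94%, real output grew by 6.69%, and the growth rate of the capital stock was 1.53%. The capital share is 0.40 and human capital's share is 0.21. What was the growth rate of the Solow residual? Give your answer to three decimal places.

Labor's share = 1 − 0.4 − 0.21 = 0.39.
The capital stock: 0.4 × 1.53 = 0.612 pp.
Human capital: 0.21 × 4.94 = 1.0374 pp.
Employment: 0.39 × 3.88 = 1.5132 pp.
TFP growth = 6.69 − 3.1626 = 3.5274%.

3.527%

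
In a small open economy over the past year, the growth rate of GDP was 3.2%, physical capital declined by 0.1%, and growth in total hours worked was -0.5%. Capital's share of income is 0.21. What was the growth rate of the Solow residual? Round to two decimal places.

Labor's share = 1 − 0.21 = 0.79.
Physical capital: 0.21 × (-0.1) = -0.021 pp.
Total hours worked: 0.79 × (-0.5) = -0.395 pp.
TFP growth = 3.2 + 0.416 = 3.616%.

The Solow residual grew 3.62%.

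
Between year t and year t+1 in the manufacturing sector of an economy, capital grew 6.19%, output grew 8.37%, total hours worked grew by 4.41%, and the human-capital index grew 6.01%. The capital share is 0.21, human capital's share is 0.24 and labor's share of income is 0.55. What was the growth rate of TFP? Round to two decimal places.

3.20%

Labor's share = 1 − 0.21 − 0.24 = 0.55.
Capital: 0.21 × 6.19 = 1.2999 pp.
The human-capital index: 0.24 × 6.01 = 1.4424 pp.
Total hours worked: 0.55 × 4.41 = 2.4255 pp.
TFP growth = 8.37 − 5.1678 = 3.2022%.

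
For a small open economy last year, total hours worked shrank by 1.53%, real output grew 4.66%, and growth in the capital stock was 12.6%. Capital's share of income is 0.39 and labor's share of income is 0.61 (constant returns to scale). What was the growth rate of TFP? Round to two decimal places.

Labor's share = 1 − 0.39 = 0.61.
The capital stock: 0.39 × 12.6 = 4.914 pp.
Total hours worked: 0.61 × (-1.53) = -0.9333 pp.
TFP growth = 4.66 − 3.9807 = 0.6793%.

TFP growth was 0.68%.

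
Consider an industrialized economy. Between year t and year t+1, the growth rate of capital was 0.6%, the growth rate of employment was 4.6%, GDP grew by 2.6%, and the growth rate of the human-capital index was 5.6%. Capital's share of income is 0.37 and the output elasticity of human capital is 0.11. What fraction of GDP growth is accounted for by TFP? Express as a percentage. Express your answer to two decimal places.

-24.23%

Labor's share = 1 − 0.37 − 0.11 = 0.52.
Capital: 0.37 × 0.6 = 0.222 pp.
The human-capital index: 0.11 × 5.6 = 0.616 pp.
Employment: 0.52 × 4.6 = 2.392 pp.
TFP growth = 2.6 − 3.23 = -0.63%.
TFP share of growth = -0.63 / 2.6 × 100 = -24.2308%.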